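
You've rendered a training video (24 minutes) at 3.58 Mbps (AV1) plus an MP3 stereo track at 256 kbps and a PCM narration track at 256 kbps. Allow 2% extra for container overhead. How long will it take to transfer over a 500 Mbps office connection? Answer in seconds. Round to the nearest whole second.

12 seconds

24 min = 1440 s
Audio total: 256 + 256 = 512 kbps = 0.512 Mbps.
Total bitrate: 4.092 Mbps.
File: 4.092 Mbps × 1440 s = 5892.5 Mb.
With 2% container overhead: ×1.02. → 6010.3 Mb.
At 500 Mbps: 6010.3 / 500 = 12.0 s ≈ 12 seconds.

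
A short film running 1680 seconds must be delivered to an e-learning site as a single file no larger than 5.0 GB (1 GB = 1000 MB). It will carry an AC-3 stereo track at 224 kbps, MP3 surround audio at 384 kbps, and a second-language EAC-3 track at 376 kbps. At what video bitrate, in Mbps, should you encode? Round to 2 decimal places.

22.83 Mbps

Budget: 5.0 GB = 40000.0 Mb.
Total bitrate budget: 40000.0 Mb / 1680 s = 23.810 Mbps.
Audio total: 224 + 384 + 376 = 984 kbps = 0.984 Mbps.
Video: 23.810 − 0.984 = 22.826 Mbps.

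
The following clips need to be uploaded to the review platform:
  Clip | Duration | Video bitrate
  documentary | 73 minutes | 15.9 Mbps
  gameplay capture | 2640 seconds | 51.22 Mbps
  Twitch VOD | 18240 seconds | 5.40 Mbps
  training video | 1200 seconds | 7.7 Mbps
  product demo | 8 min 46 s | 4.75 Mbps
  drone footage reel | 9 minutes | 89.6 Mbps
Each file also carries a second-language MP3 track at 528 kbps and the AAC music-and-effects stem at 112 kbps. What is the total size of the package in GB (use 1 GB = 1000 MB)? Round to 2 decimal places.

Audio total: 528 + 112 = 640 kbps = 0.640 Mbps.
documentary: 16.540 Mbps × 4380 s = 72445.2 Mb
gameplay capture: 51.860 Mbps × 2640 s = 136910.4 Mb
Twitch VOD: 6.040 Mbps × 18240 s = 110169.6 Mb
training video: 8.340 Mbps × 1200 s = 10008.0 Mb
product demo: 5.390 Mbps × 526 s = 2835.1 Mb
drone footage reel: 90.240 Mbps × 540 s = 48729.6 Mb
Total: 381097.9 Mb = 47637.2 MB.
= 47.64 GB.

47.64 GB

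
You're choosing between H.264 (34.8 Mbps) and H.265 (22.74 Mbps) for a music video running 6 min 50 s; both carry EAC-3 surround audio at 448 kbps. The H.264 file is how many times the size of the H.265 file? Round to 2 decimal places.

6 min 50 s = 410 s
Audio: 448 kbps = 0.448 Mbps.
H.264: 35.248 Mbps × 410 s = 14451.7 Mb = 1.806 GB.
H.265: 23.188 Mbps × 410 s = 9507.1 Mb = 1.188 GB.
Ratio: 1.806 / 1.188 = 1.520.

1.52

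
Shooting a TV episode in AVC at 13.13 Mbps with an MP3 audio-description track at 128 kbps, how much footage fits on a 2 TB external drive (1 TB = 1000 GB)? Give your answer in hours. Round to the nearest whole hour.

335 hours

Audio: 128 kbps = 0.128 Mbps.
Total bitrate: 13.13 + 0.128 = 13.258 Mbps.
Capacity: 2 TB = 16,000,000 Mb.
Recording time: 16,000,000 / 13.258 = 1,206,819 s ≈ 335 hours.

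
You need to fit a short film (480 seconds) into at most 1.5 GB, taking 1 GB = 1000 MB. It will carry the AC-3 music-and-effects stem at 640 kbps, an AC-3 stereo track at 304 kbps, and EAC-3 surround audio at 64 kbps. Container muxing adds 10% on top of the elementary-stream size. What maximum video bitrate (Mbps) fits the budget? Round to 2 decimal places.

Budget: 1.5 GB = 12000.0 Mb.
Stream payload after overhead: 12000.0 / 1.10 = 10909.1 Mb.
Total bitrate budget: 10909.1 Mb / 480 s = 22.727 Mbps.
Audio total: 640 + 304 + 64 = 1008 kbps = 1.008 Mbps.
Video: 22.727 − 1.008 = 21.719 Mbps.

21.72 Mbps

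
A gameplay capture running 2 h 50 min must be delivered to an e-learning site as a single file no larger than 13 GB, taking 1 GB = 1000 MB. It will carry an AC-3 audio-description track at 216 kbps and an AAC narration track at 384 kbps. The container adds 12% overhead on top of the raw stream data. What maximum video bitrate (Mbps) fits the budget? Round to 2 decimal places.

Budget: 13 GB = 104000.0 Mb.
Stream payload after overhead: 104000.0 / 1.12 = 92857.1 Mb.
2 h 50 min = 170 min = 10200 s
Total bitrate budget: 92857.1 Mb / 10200 s = 9.104 Mbps.
Audio total: 216 + 384 = 600 kbps = 0.600 Mbps.
Video: 9.104 − 0.600 = 8.504 Mbps.

8.50 Mbps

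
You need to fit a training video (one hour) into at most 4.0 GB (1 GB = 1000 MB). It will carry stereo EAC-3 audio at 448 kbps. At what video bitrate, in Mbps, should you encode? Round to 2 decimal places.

8.44 Mbps

Budget: 4.0 GB = 32000.0 Mb.
1 h = 3600 s
Total bitrate budget: 32000.0 Mb / 3600 s = 8.889 Mbps.
Audio: 448 kbps = 0.448 Mbps.
Video: 8.889 − 0.448 = 8.441 Mbps.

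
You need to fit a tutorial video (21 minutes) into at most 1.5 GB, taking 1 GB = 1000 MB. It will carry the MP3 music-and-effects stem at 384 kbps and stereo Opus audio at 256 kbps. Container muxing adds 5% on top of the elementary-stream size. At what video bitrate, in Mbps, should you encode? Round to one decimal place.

8.4 Mbps

Budget: 1.5 GB = 12000.0 Mb.
Stream payload after overhead: 12000.0 / 1.05 = 11428.6 Mb.
21 min = 1260 s
Total bitrate budget: 11428.6 Mb / 1260 s = 9.070 Mbps.
Audio total: 384 + 256 = 640 kbps = 0.640 Mbps.
Video: 9.070 − 0.640 = 8.430 Mbps.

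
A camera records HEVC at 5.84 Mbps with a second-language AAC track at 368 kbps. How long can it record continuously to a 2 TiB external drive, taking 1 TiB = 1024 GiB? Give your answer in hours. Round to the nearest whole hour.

787 hours

Audio: 368 kbps = 0.368 Mbps.
Total bitrate: 5.84 + 0.368 = 6.208 Mbps.
Capacity: 2 TiB = 17,592,186 Mb.
Recording time: 17,592,186 / 6.208 = 2,833,793 s ≈ 787 hours.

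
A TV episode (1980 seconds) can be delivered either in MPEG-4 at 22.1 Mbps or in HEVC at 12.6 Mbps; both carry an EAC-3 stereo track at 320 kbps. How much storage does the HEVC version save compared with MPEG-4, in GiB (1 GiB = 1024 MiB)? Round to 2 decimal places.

Audio: 320 kbps = 0.320 Mbps.
MPEG-4: 22.420 Mbps × 1980 s = 44391.6 Mb = 5.168 GiB.
HEVC: 12.920 Mbps × 1980 s = 25581.6 Mb = 2.978 GiB.
Saving: 5.168 − 2.978 = 2.190 GiB.

2.19 GiB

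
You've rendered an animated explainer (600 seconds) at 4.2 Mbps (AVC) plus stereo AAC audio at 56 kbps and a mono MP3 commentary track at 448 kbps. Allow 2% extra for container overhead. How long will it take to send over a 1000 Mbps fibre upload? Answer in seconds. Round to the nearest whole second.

3 seconds

Audio total: 56 + 448 = 504 kbps = 0.504 Mbps.
Total bitrate: 4.704 Mbps.
File: 4.704 Mbps × 600 s = 2822.4 Mb.
With 2% container overhead: ×1.02. → 2878.8 Mb.
At 1000 Mbps: 2878.8 / 1000 = 2.9 s ≈ 2.88 seconds.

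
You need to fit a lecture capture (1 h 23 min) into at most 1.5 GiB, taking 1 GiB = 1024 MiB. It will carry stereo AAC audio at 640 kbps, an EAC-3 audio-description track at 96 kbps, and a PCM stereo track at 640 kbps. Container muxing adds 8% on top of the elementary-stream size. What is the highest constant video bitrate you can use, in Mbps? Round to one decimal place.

Budget: 1.5 GiB = 12884.9 Mb.
Stream payload after overhead: 12884.9 / 1.08 = 11930.5 Mb.
1 h 23 min = 83 min = 4980 s
Total bitrate budget: 11930.5 Mb / 4980 s = 2.396 Mbps.
Audio total: 640 + 96 + 640 = 1376 kbps = 1.376 Mbps.
Video: 2.396 − 1.376 = 1.020 Mbps.

1.0 Mbps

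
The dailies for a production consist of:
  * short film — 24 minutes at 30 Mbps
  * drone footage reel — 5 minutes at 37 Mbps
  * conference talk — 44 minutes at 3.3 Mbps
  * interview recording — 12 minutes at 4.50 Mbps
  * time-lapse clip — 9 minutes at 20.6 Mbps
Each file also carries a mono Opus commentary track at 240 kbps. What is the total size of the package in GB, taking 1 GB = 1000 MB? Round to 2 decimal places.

9.84 GB

Audio: 240 kbps = 0.240 Mbps.
short film: 30.240 Mbps × 1440 s = 43545.6 Mb
drone footage reel: 37.240 Mbps × 300 s = 11172.0 Mb
conference talk: 3.540 Mbps × 2640 s = 9345.6 Mb
interview recording: 4.740 Mbps × 720 s = 3412.8 Mb
time-lapse clip: 20.840 Mbps × 540 s = 11253.6 Mb
Total: 78729.6 Mb = 9841.2 MB.
= 9.841 GB.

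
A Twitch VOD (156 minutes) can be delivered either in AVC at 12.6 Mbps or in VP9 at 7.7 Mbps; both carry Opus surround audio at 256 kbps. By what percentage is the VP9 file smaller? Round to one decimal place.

38.1%

156 min = 9360 s
Audio: 256 kbps = 0.256 Mbps.
AVC: 12.856 Mbps × 9360 s = 120332.2 Mb = 14.009 GiB.
VP9: 7.956 Mbps × 9360 s = 74468.2 Mb = 8.669 GiB.
Reduction: (1 − 8.669/14.009) × 100 = 38.11%.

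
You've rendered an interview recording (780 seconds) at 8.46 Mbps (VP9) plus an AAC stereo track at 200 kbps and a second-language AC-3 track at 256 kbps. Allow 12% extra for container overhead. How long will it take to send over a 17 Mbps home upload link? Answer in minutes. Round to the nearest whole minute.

8 minutes

Audio total: 200 + 256 = 456 kbps = 0.456 Mbps.
Total bitrate: 8.916 Mbps.
File: 8.916 Mbps × 780 s = 6954.5 Mb.
With 12% container overhead: ×1.12. → 7789.0 Mb.
At 17 Mbps: 7789.0 / 17 = 458.2 s ≈ 7.64 minutes.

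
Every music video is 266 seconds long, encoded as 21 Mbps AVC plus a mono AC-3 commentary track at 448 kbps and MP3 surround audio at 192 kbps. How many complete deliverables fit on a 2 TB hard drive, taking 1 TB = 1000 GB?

2779

Audio total: 448 + 192 = 640 kbps = 0.640 Mbps.
Total bitrate: 21.640 Mbps.
Per item: 21.640 Mbps × 266 s = 5,756 Mb = 719.5 MB.
Capacity: 2 TB = 16,000,000 Mb; 2779.59 items → 2779 complete.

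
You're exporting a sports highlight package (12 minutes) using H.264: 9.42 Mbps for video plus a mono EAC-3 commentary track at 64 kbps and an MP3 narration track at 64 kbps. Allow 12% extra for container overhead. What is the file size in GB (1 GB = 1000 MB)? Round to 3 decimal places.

12 min = 720 s
Audio total: 64 + 64 = 128 kbps = 0.128 Mbps.
Total bitrate: 9.42 + 0.128 = 9.548 Mbps.
Stream data: 9.548 Mbps × 720 s = 6874.6 Mb.
With 12% container overhead: ×1.12.
7,700 Mb ÷ 8 = 962.4 MB → 0.9624 GB.

0.962 GB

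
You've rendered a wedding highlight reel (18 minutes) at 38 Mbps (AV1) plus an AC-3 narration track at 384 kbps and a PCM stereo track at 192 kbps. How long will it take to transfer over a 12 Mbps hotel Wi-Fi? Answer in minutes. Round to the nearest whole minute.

58 minutes

18 min = 1080 s
Audio total: 384 + 192 = 576 kbps = 0.576 Mbps.
Total bitrate: 38.576 Mbps.
File: 38.576 Mbps × 1080 s = 41662.1 Mb.
At 12 Mbps: 41662.1 / 12 = 3471.8 s ≈ 57.9 minutes.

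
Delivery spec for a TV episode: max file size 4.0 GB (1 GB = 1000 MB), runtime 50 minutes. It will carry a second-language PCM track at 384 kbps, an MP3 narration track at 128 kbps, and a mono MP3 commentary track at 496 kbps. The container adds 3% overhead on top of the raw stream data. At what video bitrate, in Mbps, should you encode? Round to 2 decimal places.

9.35 Mbps

Budget: 4.0 GB = 32000.0 Mb.
Stream payload after overhead: 32000.0 / 1.03 = 31068.0 Mb.
50 min = 3000 s
Total bitrate budget: 31068.0 Mb / 3000 s = 10.356 Mbps.
Audio total: 384 + 128 + 496 = 1008 kbps = 1.008 Mbps.
Video: 10.356 − 1.008 = 9.348 Mbps.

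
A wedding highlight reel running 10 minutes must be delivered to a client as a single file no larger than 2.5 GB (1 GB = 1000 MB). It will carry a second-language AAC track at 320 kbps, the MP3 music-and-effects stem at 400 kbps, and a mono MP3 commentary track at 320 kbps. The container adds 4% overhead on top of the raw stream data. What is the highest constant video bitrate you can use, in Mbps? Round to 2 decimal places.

Budget: 2.5 GB = 20000.0 Mb.
Stream payload after overhead: 20000.0 / 1.04 = 19230.8 Mb.
10 min = 600 s
Total bitrate budget: 19230.8 Mb / 600 s = 32.051 Mbps.
Audio total: 320 + 400 + 320 = 1040 kbps = 1.040 Mbps.
Video: 32.051 − 1.040 = 31.011 Mbps.

31.01 Mbps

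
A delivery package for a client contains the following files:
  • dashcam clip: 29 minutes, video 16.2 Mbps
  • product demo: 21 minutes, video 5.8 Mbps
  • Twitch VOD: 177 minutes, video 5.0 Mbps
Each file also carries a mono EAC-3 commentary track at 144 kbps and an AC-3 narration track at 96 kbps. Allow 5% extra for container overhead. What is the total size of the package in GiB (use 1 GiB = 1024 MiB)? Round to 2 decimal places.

Audio total: 144 + 96 = 240 kbps = 0.240 Mbps.
dashcam clip: 16.440 Mbps × 1740 s × 1.05 = 30035.9 Mb
product demo: 6.040 Mbps × 1260 s × 1.05 = 7990.9 Mb
Twitch VOD: 5.240 Mbps × 10620 s × 1.05 = 58431.2 Mb
Total: 96458.0 Mb = 12057.3 MB.
= 11.23 GiB.

11.23 GiB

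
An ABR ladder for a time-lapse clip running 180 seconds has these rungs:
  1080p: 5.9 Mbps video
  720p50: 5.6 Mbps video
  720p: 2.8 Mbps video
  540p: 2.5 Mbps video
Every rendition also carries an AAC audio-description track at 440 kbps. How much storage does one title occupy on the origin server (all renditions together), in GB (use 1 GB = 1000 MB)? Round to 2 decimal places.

0.42 GB

Audio: 440 kbps = 0.440 Mbps.
Sum of rendition bitrates: (5.9+0.440) + (5.6+0.440) + (2.8+0.440) + (2.5+0.440) = 18.560 Mbps.
× 180 s = 3,341 Mb = 417.6 MB = 0.4176 GB.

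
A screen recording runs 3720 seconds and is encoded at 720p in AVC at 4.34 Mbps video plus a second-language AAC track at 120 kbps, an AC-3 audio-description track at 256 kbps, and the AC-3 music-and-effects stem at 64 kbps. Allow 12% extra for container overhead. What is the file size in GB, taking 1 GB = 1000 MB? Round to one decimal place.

2.5 GB

Audio total: 120 + 256 + 64 = 440 kbps = 0.440 Mbps.
Total bitrate: 4.34 + 0.440 = 4.780 Mbps.
Stream data: 4.780 Mbps × 3720 s = 17781.6 Mb.
With 12% container overhead: ×1.12.
19,915 Mb ÷ 8 = 2,489 MB → 2.489 GB.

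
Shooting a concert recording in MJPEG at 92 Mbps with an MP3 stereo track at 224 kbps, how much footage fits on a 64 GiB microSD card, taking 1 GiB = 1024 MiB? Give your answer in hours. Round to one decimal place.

1.7 hours

Audio: 224 kbps = 0.224 Mbps.
Total bitrate: 92 + 0.224 = 92.224 Mbps.
Capacity: 64 GiB = 549,756 Mb.
Recording time: 549,756 / 92.224 = 5,961 s ≈ 1.66 hours.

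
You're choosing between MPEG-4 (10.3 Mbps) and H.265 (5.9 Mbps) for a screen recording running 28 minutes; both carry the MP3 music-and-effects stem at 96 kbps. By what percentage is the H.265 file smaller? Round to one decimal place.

28 min = 1680 s
Audio: 96 kbps = 0.096 Mbps.
MPEG-4: 10.396 Mbps × 1680 s = 17465.3 Mb = 2.183 GB.
H.265: 5.996 Mbps × 1680 s = 10073.3 Mb = 1.259 GB.
Reduction: (1 − 1.259/2.183) × 100 = 42.32%.

42.3%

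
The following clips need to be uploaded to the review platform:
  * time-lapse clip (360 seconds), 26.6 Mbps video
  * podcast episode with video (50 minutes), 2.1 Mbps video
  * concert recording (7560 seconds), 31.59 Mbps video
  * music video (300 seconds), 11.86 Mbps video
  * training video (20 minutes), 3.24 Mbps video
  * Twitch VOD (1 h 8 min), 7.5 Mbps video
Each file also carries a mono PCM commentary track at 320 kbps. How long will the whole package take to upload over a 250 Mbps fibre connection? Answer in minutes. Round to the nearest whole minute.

Audio: 320 kbps = 0.320 Mbps.
time-lapse clip: 26.920 Mbps × 360 s = 9691.2 Mb
podcast episode with video: 2.420 Mbps × 3000 s = 7260.0 Mb
concert recording: 31.910 Mbps × 7560 s = 241239.6 Mb
music video: 12.180 Mbps × 300 s = 3654.0 Mb
training video: 3.560 Mbps × 1200 s = 4272.0 Mb
Twitch VOD: 7.820 Mbps × 4080 s = 31905.6 Mb
Total: 298022.4 Mb = 37252.8 MB.
At 250 Mbps: 298022.4 / 250 = 1192 s ≈ 19.9 minutes.

20 minutes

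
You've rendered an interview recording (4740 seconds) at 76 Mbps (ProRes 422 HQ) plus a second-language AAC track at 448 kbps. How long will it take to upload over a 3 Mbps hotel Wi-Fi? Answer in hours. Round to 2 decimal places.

33.55 hours

Audio: 448 kbps = 0.448 Mbps.
Total bitrate: 76.448 Mbps.
File: 76.448 Mbps × 4740 s = 362363.5 Mb.
At 3 Mbps: 362363.5 / 3 = 120787.8 s ≈ 33.6 hours.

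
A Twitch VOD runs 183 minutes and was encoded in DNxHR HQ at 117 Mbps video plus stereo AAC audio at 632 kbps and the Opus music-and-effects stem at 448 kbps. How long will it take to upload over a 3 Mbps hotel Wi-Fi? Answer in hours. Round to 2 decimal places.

183 min = 10980 s
Audio total: 632 + 448 = 1080 kbps = 1.080 Mbps.
Total bitrate: 118.080 Mbps.
File: 118.080 Mbps × 10980 s = 1296518.4 Mb.
At 3 Mbps: 1296518.4 / 3 = 432172.8 s ≈ 120 hours.

120.05 hours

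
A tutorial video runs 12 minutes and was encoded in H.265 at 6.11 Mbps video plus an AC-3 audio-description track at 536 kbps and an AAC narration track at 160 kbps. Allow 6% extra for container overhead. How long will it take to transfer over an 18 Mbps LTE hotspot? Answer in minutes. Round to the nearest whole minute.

12 min = 720 s
Audio total: 536 + 160 = 696 kbps = 0.696 Mbps.
Total bitrate: 6.806 Mbps.
File: 6.806 Mbps × 720 s = 4900.3 Mb.
With 6% container overhead: ×1.06. → 5194.3 Mb.
At 18 Mbps: 5194.3 / 18 = 288.6 s ≈ 4.81 minutes.

5 minutes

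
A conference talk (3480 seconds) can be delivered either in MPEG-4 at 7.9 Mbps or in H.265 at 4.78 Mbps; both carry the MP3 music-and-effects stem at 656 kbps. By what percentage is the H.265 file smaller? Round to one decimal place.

Audio: 656 kbps = 0.656 Mbps.
MPEG-4: 8.556 Mbps × 3480 s = 29774.9 Mb = 3.466 GiB.
H.265: 5.436 Mbps × 3480 s = 18917.3 Mb = 2.202 GiB.
Reduction: (1 − 2.202/3.466) × 100 = 36.47%.

36.5%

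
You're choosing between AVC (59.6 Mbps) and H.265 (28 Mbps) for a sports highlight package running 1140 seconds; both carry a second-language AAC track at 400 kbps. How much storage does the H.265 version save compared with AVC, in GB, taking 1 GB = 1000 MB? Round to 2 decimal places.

4.50 GB

Audio: 400 kbps = 0.400 Mbps.
AVC: 60.000 Mbps × 1140 s = 68400.0 Mb = 8.550 GB.
H.265: 28.400 Mbps × 1140 s = 32376.0 Mb = 4.047 GB.
Saving: 8.550 − 4.047 = 4.503 GB.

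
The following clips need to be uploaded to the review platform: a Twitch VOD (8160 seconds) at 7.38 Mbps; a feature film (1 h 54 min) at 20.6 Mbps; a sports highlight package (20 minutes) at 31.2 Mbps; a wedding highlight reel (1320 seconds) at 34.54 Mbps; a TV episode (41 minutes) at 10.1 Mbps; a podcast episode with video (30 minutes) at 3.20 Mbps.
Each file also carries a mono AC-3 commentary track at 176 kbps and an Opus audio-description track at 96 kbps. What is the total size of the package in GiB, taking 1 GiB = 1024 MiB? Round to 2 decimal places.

37.33 GiB

Audio total: 176 + 96 = 272 kbps = 0.272 Mbps.
Twitch VOD: 7.652 Mbps × 8160 s = 62440.3 Mb
feature film: 20.872 Mbps × 6840 s = 142764.5 Mb
sports highlight package: 31.472 Mbps × 1200 s = 37766.4 Mb
wedding highlight reel: 34.812 Mbps × 1320 s = 45951.8 Mb
TV episode: 10.372 Mbps × 2460 s = 25515.1 Mb
podcast episode with video: 3.472 Mbps × 1800 s = 6249.6 Mb
Total: 320687.8 Mb = 40086.0 MB.
= 37.33 GiB.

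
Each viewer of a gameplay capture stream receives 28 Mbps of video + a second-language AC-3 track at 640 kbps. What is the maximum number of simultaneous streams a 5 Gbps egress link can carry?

Audio: 640 kbps = 0.640 Mbps.
Per-viewer media rate: 28.640 Mbps.
5 Gbps = 5,000 Mbps; 5,000 / 28.640 = 174.58 → 174 viewers.

174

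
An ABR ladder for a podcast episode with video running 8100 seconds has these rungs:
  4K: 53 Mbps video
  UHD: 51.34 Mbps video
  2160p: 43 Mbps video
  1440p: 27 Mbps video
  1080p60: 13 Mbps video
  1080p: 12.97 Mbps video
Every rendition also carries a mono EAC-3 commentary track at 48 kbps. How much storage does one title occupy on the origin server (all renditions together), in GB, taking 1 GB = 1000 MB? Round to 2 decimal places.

Audio: 48 kbps = 0.048 Mbps.
Sum of rendition bitrates: (53+0.048) + (51.34+0.048) + (43+0.048) + (27+0.048) + (13+0.048) + (12.97+0.048) = 200.598 Mbps.
× 8100 s = 1,624,844 Mb = 203,105 MB = 203.1 GB.

203.11 GB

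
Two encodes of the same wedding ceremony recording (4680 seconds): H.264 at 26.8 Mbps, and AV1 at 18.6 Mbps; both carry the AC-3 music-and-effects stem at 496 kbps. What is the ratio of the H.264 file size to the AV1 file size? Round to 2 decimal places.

Audio: 496 kbps = 0.496 Mbps.
H.264: 27.296 Mbps × 4680 s = 127745.3 Mb = 14.872 GiB.
AV1: 19.096 Mbps × 4680 s = 89369.3 Mb = 10.404 GiB.
Ratio: 14.872 / 10.404 = 1.429.

1.43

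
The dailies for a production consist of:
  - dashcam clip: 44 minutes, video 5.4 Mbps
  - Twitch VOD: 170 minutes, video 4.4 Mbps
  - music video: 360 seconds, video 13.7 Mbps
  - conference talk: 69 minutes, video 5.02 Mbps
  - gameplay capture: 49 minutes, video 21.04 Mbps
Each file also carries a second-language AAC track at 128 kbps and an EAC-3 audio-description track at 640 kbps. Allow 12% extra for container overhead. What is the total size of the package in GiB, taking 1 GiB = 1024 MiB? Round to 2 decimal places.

Audio total: 128 + 640 = 768 kbps = 0.768 Mbps.
dashcam clip: 6.168 Mbps × 2640 s × 1.12 = 18237.5 Mb
Twitch VOD: 5.168 Mbps × 10200 s × 1.12 = 59039.2 Mb
music video: 14.468 Mbps × 360 s × 1.12 = 5833.5 Mb
conference talk: 5.788 Mbps × 4140 s × 1.12 = 26837.8 Mb
gameplay capture: 21.808 Mbps × 2940 s × 1.12 = 71809.4 Mb
Total: 181757.5 Mb = 22719.7 MB.
= 21.16 GiB.

21.16 GiB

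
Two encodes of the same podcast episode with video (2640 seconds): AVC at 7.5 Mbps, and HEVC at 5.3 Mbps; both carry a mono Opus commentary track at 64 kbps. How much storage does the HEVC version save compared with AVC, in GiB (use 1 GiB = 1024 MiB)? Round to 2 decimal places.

Audio: 64 kbps = 0.064 Mbps.
AVC: 7.564 Mbps × 2640 s = 19969.0 Mb = 2.325 GiB.
HEVC: 5.364 Mbps × 2640 s = 14161.0 Mb = 1.649 GiB.
Saving: 2.325 − 1.649 = 0.676 GiB.

0.68 GiB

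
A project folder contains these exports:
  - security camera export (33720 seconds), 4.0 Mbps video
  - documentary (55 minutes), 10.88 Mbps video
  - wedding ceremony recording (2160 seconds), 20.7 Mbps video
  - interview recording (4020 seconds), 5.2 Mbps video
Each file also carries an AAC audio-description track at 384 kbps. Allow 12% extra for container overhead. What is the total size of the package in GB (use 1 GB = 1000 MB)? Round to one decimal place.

35.4 GB

Audio: 384 kbps = 0.384 Mbps.
security camera export: 4.384 Mbps × 33720 s × 1.12 = 165567.9 Mb
documentary: 11.264 Mbps × 3300 s × 1.12 = 41631.7 Mb
wedding ceremony recording: 21.084 Mbps × 2160 s × 1.12 = 51006.4 Mb
interview recording: 5.584 Mbps × 4020 s × 1.12 = 25141.4 Mb
Total: 283347.5 Mb = 35418.4 MB.
= 35.42 GB.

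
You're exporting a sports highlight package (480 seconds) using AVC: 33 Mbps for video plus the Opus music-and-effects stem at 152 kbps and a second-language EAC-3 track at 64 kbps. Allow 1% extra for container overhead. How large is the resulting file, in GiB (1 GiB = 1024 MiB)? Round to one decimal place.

Audio total: 152 + 64 = 216 kbps = 0.216 Mbps.
Total bitrate: 33 + 0.216 = 33.216 Mbps.
Stream data: 33.216 Mbps × 480 s = 15943.7 Mb.
With 1% container overhead: ×1.01.
16,103 Mb = 2,012,889,600 bytes ÷ 1,073,741,824 = 1.875 GiB.

1.9 GiB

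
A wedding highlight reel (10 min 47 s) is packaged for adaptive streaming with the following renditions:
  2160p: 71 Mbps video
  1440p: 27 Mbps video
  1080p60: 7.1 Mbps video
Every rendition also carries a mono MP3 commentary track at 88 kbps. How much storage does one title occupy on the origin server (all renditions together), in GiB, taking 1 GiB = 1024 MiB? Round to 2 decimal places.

7.94 GiB

10 min 47 s = 647 s
Audio: 88 kbps = 0.088 Mbps.
Sum of rendition bitrates: (71+0.088) + (27+0.088) + (7.1+0.088) = 105.364 Mbps.
× 647 s = 68,171 Mb = 8,521 MB = 7.936 GiB.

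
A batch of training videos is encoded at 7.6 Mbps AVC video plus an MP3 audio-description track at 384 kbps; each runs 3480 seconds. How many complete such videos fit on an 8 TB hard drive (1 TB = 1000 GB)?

2303

Audio: 384 kbps = 0.384 Mbps.
Total bitrate: 7.984 Mbps.
Per item: 7.984 Mbps × 3480 s = 27,784 Mb = 3,473 MB.
Capacity: 8 TB = 64,000,000 Mb; 2303.46 items → 2303 complete.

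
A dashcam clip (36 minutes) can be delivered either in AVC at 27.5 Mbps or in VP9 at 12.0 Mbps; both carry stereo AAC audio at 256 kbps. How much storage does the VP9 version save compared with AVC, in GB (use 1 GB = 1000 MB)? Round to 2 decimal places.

4.19 GB

36 min = 2160 s
Audio: 256 kbps = 0.256 Mbps.
AVC: 27.756 Mbps × 2160 s = 59953.0 Mb = 7.494 GB.
VP9: 12.256 Mbps × 2160 s = 26473.0 Mb = 3.309 GB.
Saving: 7.494 − 3.309 = 4.185 GB.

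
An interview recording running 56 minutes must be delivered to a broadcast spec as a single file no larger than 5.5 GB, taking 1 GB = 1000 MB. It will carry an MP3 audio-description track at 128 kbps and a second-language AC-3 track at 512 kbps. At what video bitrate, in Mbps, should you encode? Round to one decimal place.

12.5 Mbps

Budget: 5.5 GB = 44000.0 Mb.
56 min = 3360 s
Total bitrate budget: 44000.0 Mb / 3360 s = 13.095 Mbps.
Audio total: 128 + 512 = 640 kbps = 0.640 Mbps.
Video: 13.095 − 0.640 = 12.455 Mbps.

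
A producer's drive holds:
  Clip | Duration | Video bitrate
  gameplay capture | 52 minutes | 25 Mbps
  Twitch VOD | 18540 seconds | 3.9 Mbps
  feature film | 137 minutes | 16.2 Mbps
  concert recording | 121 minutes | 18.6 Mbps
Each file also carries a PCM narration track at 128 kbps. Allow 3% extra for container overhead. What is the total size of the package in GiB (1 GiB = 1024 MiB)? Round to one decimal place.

50.8 GiB

Audio: 128 kbps = 0.128 Mbps.
gameplay capture: 25.128 Mbps × 3120 s × 1.03 = 80751.3 Mb
Twitch VOD: 4.028 Mbps × 18540 s × 1.03 = 76919.5 Mb
feature film: 16.328 Mbps × 8220 s × 1.03 = 138242.6 Mb
concert recording: 18.728 Mbps × 7260 s × 1.03 = 140044.2 Mb
Total: 435957.7 Mb = 54494.7 MB.
= 50.75 GiB.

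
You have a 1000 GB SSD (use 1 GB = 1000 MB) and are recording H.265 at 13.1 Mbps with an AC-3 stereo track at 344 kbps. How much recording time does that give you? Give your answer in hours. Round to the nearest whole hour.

165 hours

Audio: 344 kbps = 0.344 Mbps.
Total bitrate: 13.1 + 0.344 = 13.444 Mbps.
Capacity: 1000 GB = 8,000,000 Mb.
Recording time: 8,000,000 / 13.444 = 595,061 s ≈ 165 hours.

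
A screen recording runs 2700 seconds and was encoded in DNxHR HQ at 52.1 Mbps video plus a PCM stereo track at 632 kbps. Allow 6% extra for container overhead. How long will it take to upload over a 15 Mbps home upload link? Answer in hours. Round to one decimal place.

Audio: 632 kbps = 0.632 Mbps.
Total bitrate: 52.732 Mbps.
File: 52.732 Mbps × 2700 s = 142376.4 Mb.
With 6% container overhead: ×1.06. → 150919.0 Mb.
At 15 Mbps: 150919.0 / 15 = 10061.3 s ≈ 2.79 hours.

2.8 hours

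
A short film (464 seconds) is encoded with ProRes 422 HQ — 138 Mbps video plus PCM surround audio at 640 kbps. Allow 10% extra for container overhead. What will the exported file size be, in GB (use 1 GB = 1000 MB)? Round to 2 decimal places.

Audio: 640 kbps = 0.640 Mbps.
Total bitrate: 138 + 0.640 = 138.640 Mbps.
Stream data: 138.640 Mbps × 464 s = 64329.0 Mb.
With 10% container overhead: ×1.10.
70,762 Mb ÷ 8 = 8,845 MB → 8.845 GB.

8.85 GB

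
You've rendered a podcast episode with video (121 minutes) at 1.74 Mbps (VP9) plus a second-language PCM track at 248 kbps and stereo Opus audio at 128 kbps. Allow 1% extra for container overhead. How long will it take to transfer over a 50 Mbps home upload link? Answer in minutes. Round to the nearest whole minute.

121 min = 7260 s
Audio total: 248 + 128 = 376 kbps = 0.376 Mbps.
Total bitrate: 2.116 Mbps.
File: 2.116 Mbps × 7260 s = 15362.2 Mb.
With 1% container overhead: ×1.01. → 15515.8 Mb.
At 50 Mbps: 15515.8 / 50 = 310.3 s ≈ 5.17 minutes.

5 minutes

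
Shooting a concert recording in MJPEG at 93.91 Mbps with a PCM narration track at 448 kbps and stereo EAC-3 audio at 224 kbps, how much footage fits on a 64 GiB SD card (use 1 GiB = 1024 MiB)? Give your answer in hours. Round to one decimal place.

Audio total: 448 + 224 = 672 kbps = 0.672 Mbps.
Total bitrate: 93.91 + 0.672 = 94.582 Mbps.
Capacity: 64 GiB = 549,756 Mb.
Recording time: 549,756 / 94.582 = 5,812 s ≈ 1.61 hours.

1.6 hours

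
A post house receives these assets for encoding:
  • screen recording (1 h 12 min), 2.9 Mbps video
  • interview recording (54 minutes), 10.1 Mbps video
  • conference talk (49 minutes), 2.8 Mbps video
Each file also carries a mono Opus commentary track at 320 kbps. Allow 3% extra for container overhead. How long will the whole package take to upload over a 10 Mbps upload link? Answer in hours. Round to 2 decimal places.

Audio: 320 kbps = 0.320 Mbps.
screen recording: 3.220 Mbps × 4320 s × 1.03 = 14327.7 Mb
interview recording: 10.420 Mbps × 3240 s × 1.03 = 34773.6 Mb
conference talk: 3.120 Mbps × 2940 s × 1.03 = 9448.0 Mb
Total: 58549.3 Mb = 7318.7 MB.
At 10 Mbps: 58549.3 / 10 = 5855 s ≈ 1.63 hours.

1.63 hours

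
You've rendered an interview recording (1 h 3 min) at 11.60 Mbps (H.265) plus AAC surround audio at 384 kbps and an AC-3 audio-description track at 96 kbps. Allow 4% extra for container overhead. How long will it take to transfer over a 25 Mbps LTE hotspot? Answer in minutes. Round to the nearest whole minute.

1 h 3 min = 63 min = 3780 s
Audio total: 384 + 96 = 480 kbps = 0.480 Mbps.
Total bitrate: 12.080 Mbps.
File: 12.080 Mbps × 3780 s = 45662.4 Mb.
With 4% container overhead: ×1.04. → 47488.9 Mb.
At 25 Mbps: 47488.9 / 25 = 1899.6 s ≈ 31.7 minutes.

32 minutes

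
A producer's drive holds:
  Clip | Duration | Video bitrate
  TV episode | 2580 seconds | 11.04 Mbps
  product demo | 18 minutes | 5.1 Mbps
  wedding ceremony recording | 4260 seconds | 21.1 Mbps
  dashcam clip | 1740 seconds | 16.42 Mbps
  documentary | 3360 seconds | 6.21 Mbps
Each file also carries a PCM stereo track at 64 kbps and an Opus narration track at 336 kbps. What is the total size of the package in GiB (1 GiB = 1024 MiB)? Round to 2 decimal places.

20.78 GiB

Audio total: 64 + 336 = 400 kbps = 0.400 Mbps.
TV episode: 11.440 Mbps × 2580 s = 29515.2 Mb
product demo: 5.500 Mbps × 1080 s = 5940.0 Mb
wedding ceremony recording: 21.500 Mbps × 4260 s = 91590.0 Mb
dashcam clip: 16.820 Mbps × 1740 s = 29266.8 Mb
documentary: 6.610 Mbps × 3360 s = 22209.6 Mb
Total: 178521.6 Mb = 22315.2 MB.
= 20.78 GiB.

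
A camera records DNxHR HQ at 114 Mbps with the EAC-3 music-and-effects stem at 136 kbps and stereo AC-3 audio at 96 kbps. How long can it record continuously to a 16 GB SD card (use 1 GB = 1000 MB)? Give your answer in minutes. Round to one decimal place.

Audio total: 136 + 96 = 232 kbps = 0.232 Mbps.
Total bitrate: 114 + 0.232 = 114.232 Mbps.
Capacity: 16 GB = 128,000 Mb.
Recording time: 128,000 / 114.232 = 1,121 s ≈ 18.7 minutes.

18.7 minutes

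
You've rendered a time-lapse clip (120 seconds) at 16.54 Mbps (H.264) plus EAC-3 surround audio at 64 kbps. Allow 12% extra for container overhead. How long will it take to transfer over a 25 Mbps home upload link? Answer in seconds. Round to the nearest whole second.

89 seconds

Audio: 64 kbps = 0.064 Mbps.
Total bitrate: 16.604 Mbps.
File: 16.604 Mbps × 120 s = 1992.5 Mb.
With 12% container overhead: ×1.12. → 2231.6 Mb.
At 25 Mbps: 2231.6 / 25 = 89.3 s ≈ 89.3 seconds.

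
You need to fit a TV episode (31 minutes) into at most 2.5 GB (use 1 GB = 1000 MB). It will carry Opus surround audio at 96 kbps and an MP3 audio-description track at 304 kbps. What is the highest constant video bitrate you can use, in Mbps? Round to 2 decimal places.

Budget: 2.5 GB = 20000.0 Mb.
31 min = 1860 s
Total bitrate budget: 20000.0 Mb / 1860 s = 10.753 Mbps.
Audio total: 96 + 304 = 400 kbps = 0.400 Mbps.
Video: 10.753 − 0.400 = 10.353 Mbps.

10.35 Mbps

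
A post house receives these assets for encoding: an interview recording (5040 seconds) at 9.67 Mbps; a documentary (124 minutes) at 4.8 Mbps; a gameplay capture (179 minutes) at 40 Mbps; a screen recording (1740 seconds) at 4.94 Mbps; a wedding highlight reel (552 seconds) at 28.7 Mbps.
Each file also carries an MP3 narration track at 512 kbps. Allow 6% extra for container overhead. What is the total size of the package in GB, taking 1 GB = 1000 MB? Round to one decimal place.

Audio: 512 kbps = 0.512 Mbps.
interview recording: 10.182 Mbps × 5040 s × 1.06 = 54396.3 Mb
documentary: 5.312 Mbps × 7440 s × 1.06 = 41892.6 Mb
gameplay capture: 40.512 Mbps × 10740 s × 1.06 = 461204.8 Mb
screen recording: 5.452 Mbps × 1740 s × 1.06 = 10055.7 Mb
wedding highlight reel: 29.212 Mbps × 552 s × 1.06 = 17092.5 Mb
Total: 584641.9 Mb = 73080.2 MB.
= 73.08 GB.

73.1 GB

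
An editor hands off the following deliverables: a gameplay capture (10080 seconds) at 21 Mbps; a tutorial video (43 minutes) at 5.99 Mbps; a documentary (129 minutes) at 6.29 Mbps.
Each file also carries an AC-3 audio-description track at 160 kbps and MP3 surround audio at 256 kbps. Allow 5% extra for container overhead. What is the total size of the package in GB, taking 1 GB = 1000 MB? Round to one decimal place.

Audio total: 160 + 256 = 416 kbps = 0.416 Mbps.
gameplay capture: 21.416 Mbps × 10080 s × 1.05 = 226666.9 Mb
tutorial video: 6.406 Mbps × 2580 s × 1.05 = 17353.9 Mb
documentary: 6.706 Mbps × 7740 s × 1.05 = 54499.7 Mb
Total: 298520.5 Mb = 37315.1 MB.
= 37.32 GB.

37.3 GB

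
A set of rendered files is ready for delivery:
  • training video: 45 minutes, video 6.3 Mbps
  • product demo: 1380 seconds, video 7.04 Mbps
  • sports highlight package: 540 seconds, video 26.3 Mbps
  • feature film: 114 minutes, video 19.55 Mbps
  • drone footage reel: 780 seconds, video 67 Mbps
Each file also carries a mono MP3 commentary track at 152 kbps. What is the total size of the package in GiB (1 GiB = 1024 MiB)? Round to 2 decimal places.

26.63 GiB

Audio: 152 kbps = 0.152 Mbps.
training video: 6.452 Mbps × 2700 s = 17420.4 Mb
product demo: 7.192 Mbps × 1380 s = 9925.0 Mb
sports highlight package: 26.452 Mbps × 540 s = 14284.1 Mb
feature film: 19.702 Mbps × 6840 s = 134761.7 Mb
drone footage reel: 67.152 Mbps × 780 s = 52378.6 Mb
Total: 228769.7 Mb = 28596.2 MB.
= 26.63 GiB.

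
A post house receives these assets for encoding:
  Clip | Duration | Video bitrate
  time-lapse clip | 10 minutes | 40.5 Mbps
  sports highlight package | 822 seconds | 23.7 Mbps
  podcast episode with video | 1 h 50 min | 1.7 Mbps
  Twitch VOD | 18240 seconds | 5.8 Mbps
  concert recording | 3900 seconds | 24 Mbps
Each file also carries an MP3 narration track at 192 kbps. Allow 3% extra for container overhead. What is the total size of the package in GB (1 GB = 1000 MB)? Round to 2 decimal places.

33.50 GB

Audio: 192 kbps = 0.192 Mbps.
time-lapse clip: 40.692 Mbps × 600 s × 1.03 = 25147.7 Mb
sports highlight package: 23.892 Mbps × 822 s × 1.03 = 20228.4 Mb
podcast episode with video: 1.892 Mbps × 6600 s × 1.03 = 12861.8 Mb
Twitch VOD: 5.992 Mbps × 18240 s × 1.03 = 112572.9 Mb
concert recording: 24.192 Mbps × 3900 s × 1.03 = 97179.3 Mb
Total: 267990.0 Mb = 33498.8 MB.
= 33.50 GB.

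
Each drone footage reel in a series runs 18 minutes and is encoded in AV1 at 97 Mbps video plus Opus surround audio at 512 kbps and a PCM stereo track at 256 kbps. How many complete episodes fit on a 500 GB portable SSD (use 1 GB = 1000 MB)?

18 min = 1080 s
Audio total: 512 + 256 = 768 kbps = 0.768 Mbps.
Total bitrate: 97.768 Mbps.
Per item: 97.768 Mbps × 1080 s = 105,589 Mb = 13,199 MB.
Capacity: 500 GB = 4,000,000 Mb; 37.88 items → 37 complete.

37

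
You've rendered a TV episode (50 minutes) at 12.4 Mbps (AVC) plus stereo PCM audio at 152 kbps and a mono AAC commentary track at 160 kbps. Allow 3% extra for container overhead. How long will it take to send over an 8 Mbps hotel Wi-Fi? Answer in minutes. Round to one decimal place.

81.8 minutes

50 min = 3000 s
Audio total: 152 + 160 = 312 kbps = 0.312 Mbps.
Total bitrate: 12.712 Mbps.
File: 12.712 Mbps × 3000 s = 38136.0 Mb.
With 3% container overhead: ×1.03. → 39280.1 Mb.
At 8 Mbps: 39280.1 / 8 = 4910.0 s ≈ 81.8 minutes.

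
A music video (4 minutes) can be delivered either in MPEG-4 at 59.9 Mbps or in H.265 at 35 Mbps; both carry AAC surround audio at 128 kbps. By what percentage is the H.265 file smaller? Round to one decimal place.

41.5%

4 min = 240 s
Audio: 128 kbps = 0.128 Mbps.
MPEG-4: 60.028 Mbps × 240 s = 14406.7 Mb = 1.801 GB.
H.265: 35.128 Mbps × 240 s = 8430.7 Mb = 1.054 GB.
Reduction: (1 − 1.054/1.801) × 100 = 41.48%.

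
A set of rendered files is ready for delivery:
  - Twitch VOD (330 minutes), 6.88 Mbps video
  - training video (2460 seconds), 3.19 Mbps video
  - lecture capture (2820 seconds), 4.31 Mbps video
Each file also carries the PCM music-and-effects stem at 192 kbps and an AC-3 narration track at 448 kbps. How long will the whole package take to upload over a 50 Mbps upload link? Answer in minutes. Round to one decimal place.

57.4 minutes

Audio total: 192 + 448 = 640 kbps = 0.640 Mbps.
Twitch VOD: 7.520 Mbps × 19800 s = 148896.0 Mb
training video: 3.830 Mbps × 2460 s = 9421.8 Mb
lecture capture: 4.950 Mbps × 2820 s = 13959.0 Mb
Total: 172276.8 Mb = 21534.6 MB.
At 50 Mbps: 172276.8 / 50 = 3446 s ≈ 57.4 minutes.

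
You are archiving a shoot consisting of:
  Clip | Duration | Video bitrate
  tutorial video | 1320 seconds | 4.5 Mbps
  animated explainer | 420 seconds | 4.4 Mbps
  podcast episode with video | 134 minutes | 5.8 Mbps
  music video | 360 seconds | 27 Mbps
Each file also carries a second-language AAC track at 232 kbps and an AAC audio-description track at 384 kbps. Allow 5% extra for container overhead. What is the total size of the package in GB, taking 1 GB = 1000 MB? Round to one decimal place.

Audio total: 232 + 384 = 616 kbps = 0.616 Mbps.
tutorial video: 5.116 Mbps × 1320 s × 1.05 = 7090.8 Mb
animated explainer: 5.016 Mbps × 420 s × 1.05 = 2212.1 Mb
podcast episode with video: 6.416 Mbps × 8040 s × 1.05 = 54163.9 Mb
music video: 27.616 Mbps × 360 s × 1.05 = 10438.8 Mb
Total: 73905.6 Mb = 9238.2 MB.
= 9.238 GB.

9.2 GB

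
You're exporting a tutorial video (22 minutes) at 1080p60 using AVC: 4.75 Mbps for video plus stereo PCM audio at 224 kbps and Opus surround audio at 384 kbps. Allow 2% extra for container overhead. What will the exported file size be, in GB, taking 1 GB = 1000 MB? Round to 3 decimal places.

22 min = 1320 s
Audio total: 224 + 384 = 608 kbps = 0.608 Mbps.
Total bitrate: 4.75 + 0.608 = 5.358 Mbps.
Stream data: 5.358 Mbps × 1320 s = 7072.6 Mb.
With 2% container overhead: ×1.02.
7,214 Mb ÷ 8 = 901.8 MB → 0.9018 GB.

0.902 GB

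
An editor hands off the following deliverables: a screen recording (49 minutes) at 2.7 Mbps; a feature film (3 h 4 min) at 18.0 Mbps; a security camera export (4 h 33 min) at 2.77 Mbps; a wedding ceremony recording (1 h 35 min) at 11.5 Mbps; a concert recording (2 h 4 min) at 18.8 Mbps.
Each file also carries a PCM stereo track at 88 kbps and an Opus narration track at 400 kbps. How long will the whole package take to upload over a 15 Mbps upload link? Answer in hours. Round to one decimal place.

Audio total: 88 + 400 = 488 kbps = 0.488 Mbps.
screen recording: 3.188 Mbps × 2940 s = 9372.7 Mb
feature film: 18.488 Mbps × 11040 s = 204107.5 Mb
security camera export: 3.258 Mbps × 16380 s = 53366.0 Mb
wedding ceremony recording: 11.988 Mbps × 5700 s = 68331.6 Mb
concert recording: 19.288 Mbps × 7440 s = 143502.7 Mb
Total: 478680.6 Mb = 59835.1 MB.
At 15 Mbps: 478680.6 / 15 = 31912 s ≈ 8.86 hours.

8.9 hours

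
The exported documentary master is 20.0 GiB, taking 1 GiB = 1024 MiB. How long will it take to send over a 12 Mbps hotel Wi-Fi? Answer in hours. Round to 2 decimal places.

File: 20.0 GiB = 171798.7 Mb.
At 12 Mbps: 171798.7 / 12 = 14316.6 s ≈ 3.98 hours.

3.98 hours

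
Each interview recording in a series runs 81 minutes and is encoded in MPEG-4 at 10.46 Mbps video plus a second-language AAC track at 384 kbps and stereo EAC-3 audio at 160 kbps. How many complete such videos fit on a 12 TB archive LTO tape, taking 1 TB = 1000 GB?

1795

81 min = 4860 s
Audio total: 384 + 160 = 544 kbps = 0.544 Mbps.
Total bitrate: 11.004 Mbps.
Per item: 11.004 Mbps × 4860 s = 53,479 Mb = 6,685 MB.
Capacity: 12 TB = 96,000,000 Mb; 1795.08 items → 1795 complete.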